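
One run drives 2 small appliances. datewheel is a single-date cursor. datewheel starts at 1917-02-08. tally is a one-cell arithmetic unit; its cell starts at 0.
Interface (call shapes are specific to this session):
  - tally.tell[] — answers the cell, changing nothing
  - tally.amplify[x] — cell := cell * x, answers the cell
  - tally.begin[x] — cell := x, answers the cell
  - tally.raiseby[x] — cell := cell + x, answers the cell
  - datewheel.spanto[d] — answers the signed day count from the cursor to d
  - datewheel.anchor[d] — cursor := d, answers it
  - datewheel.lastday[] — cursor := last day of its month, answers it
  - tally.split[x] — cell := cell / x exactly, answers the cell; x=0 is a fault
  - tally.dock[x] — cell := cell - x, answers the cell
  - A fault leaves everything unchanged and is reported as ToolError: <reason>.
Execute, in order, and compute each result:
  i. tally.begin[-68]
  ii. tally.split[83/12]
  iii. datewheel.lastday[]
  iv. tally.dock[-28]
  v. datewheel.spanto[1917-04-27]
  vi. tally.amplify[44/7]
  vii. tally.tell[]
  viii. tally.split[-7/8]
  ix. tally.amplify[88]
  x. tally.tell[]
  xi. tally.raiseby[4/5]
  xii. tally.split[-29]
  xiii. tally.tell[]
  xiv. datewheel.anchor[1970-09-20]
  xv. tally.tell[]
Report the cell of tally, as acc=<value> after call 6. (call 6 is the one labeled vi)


Answer: acc=66352/581

Derivation:
CALL tally.begin[x→-68]
RET  -68
CALL tally.split[x→83/12]
RET  -816/83
CALL datewheel.lastday[]
RET  1917-02-28
CALL tally.dock[x→-28]
RET  1508/83
CALL datewheel.spanto[d→1917-04-27]
RET  58
CALL tally.amplify[x→44/7]
RET  66352/581
CALL tally.tell[]
RET  66352/581
CALL tally.split[x→-7/8]
RET  -530816/4067
CALL tally.amplify[x→88]
RET  -46711808/4067
CALL tally.tell[]
RET  -46711808/4067
CALL tally.raiseby[x→4/5]
RET  -233542772/20335
CALL tally.split[x→-29]
RET  233542772/589715
CALL tally.tell[]
RET  233542772/589715
CALL datewheel.anchor[d→1970-09-20]
RET  1970-09-20
CALL tally.tell[]
RET  233542772/589715


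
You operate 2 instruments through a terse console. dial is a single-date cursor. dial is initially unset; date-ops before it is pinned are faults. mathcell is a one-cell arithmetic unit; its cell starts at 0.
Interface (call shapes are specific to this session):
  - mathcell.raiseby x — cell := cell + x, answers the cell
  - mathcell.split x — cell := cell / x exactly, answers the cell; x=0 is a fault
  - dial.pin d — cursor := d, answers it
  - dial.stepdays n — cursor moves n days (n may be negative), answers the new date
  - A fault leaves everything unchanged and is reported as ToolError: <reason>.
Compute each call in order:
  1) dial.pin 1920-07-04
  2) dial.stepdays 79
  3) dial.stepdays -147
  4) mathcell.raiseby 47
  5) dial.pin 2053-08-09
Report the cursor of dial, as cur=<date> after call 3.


Act: pin[d: 1920-07-04]
Obs: 1920-07-04
Act: stepdays[n: 79]
Obs: 1920-09-21
Act: stepdays[n: -147]
Obs: 1920-04-27
Act: raiseby[x: 47]
Obs: 47
Act: pin[d: 2053-08-09]
Obs: 2053-08-09

Answer: cur=1920-04-27


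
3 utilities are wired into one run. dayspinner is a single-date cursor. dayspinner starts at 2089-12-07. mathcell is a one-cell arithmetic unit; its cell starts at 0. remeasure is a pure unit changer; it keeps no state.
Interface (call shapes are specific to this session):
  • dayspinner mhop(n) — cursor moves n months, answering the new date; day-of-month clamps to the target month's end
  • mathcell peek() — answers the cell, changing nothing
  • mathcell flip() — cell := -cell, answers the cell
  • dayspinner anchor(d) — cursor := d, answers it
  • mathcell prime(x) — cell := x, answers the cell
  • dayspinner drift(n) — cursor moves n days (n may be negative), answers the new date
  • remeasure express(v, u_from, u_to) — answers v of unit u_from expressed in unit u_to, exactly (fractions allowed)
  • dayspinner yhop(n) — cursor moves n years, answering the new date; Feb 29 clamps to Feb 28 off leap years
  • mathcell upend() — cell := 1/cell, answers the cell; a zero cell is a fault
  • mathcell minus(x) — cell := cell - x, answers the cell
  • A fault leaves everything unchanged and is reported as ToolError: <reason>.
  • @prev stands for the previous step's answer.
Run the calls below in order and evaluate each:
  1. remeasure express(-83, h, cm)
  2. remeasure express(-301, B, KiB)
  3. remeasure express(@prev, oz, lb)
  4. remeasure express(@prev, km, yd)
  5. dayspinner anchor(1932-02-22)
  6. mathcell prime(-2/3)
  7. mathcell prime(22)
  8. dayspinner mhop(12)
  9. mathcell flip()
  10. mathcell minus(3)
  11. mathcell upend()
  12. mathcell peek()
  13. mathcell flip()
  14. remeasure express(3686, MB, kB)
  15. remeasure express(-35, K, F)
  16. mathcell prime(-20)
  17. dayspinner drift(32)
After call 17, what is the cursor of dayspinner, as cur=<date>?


>> remeasure express(v→-83, u_from→h, u_to→cm)
<< ToolError: incompatible units
>> remeasure express(v→-301, u_from→B, u_to→KiB)
<< -301/1024
>> remeasure express(v→@prev, u_from→oz, u_to→lb)
<< -301/16384
>> remeasure express(v→@prev, u_from→km, u_to→yd)
<< -23515625/1170432
>> dayspinner anchor(d→1932-02-22)
<< 1932-02-22
>> mathcell prime(x→-2/3)
<< -2/3
>> mathcell prime(x→22)
<< 22
>> dayspinner mhop(n→12)
<< 1933-02-22
>> mathcell flip()
<< -22
>> mathcell minus(x→3)
<< -25
>> mathcell upend()
<< -1/25
>> mathcell peek()
<< -1/25
>> mathcell flip()
<< 1/25
>> remeasure express(v→3686, u_from→MB, u_to→kB)
<< 3686000
>> remeasure express(v→-35, u_from→K, u_to→F)
<< -52267/100
>> mathcell prime(x→-20)
<< -20
>> dayspinner drift(n→32)
<< 1933-03-26

Answer: cur=1933-03-26


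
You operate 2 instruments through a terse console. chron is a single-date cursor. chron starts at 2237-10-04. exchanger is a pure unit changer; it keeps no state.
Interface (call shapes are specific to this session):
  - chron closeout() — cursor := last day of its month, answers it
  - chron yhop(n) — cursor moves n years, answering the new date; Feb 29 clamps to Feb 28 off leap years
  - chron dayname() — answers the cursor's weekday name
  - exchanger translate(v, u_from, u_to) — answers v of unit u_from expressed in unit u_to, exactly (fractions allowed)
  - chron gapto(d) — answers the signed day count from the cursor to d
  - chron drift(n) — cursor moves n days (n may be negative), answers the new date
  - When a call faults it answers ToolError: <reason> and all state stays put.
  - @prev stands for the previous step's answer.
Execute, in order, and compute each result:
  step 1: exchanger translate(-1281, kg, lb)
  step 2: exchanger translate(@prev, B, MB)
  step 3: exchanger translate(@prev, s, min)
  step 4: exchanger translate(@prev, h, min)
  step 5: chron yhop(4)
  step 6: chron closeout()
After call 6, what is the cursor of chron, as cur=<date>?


;; exchanger translate(v=-1281, u_from=kg, u_to=lb) : -18300000000/6479891
;; exchanger translate(v=@prev, u_from=B, u_to=MB) : -18300/6479891
;; exchanger translate(v=@prev, u_from=s, u_to=min) : -305/6479891
;; exchanger translate(v=@prev, u_from=h, u_to=min) : -18300/6479891
;; chron yhop(n=4) : 2241-10-04
;; chron closeout() : 2241-10-31

Answer: cur=2241-10-31


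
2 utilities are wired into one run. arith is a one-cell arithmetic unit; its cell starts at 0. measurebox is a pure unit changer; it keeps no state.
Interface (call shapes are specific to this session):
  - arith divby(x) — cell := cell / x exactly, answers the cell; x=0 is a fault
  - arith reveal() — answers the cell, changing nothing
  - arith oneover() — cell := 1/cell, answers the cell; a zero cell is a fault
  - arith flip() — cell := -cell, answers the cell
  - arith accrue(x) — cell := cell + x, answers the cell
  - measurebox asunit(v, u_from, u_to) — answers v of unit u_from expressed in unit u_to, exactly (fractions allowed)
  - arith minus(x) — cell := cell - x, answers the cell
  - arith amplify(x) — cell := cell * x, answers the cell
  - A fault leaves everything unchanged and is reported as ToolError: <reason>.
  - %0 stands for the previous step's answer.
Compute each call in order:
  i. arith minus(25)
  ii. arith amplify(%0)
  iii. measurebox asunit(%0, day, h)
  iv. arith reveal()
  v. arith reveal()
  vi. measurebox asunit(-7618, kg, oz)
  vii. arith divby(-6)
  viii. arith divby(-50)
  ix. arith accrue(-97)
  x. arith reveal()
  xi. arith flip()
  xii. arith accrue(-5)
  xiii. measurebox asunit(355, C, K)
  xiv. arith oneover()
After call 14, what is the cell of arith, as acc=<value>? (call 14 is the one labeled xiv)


Answer: acc=12/1079

Derivation:
Using arith minus using x→25, — result: -25.
Invoking arith amplify using x→%0, and get 625.
Next I call measurebox asunit using v→%0, u_from→day, u_to→h, which returns 15000.
Then arith reveal, and get 625.
I use arith reveal(), → 625.
I use measurebox asunit using v→-7618, u_from→kg, u_to→oz, and see -12188800000000/45359237.
I try arith divby using x→-6, which returns -625/6.
I run arith divby using x→-50, which returns 25/12.
Using arith accrue using x→-97, which returns -1139/12.
Calling arith reveal, → -1139/12.
I call arith flip, and see 1139/12.
Using arith accrue using x→-5: 1079/12.
Invoking measurebox asunit using v→355, u_from→C, u_to→K, which returns 12563/20.
I run arith oneover(), → 12/1079.


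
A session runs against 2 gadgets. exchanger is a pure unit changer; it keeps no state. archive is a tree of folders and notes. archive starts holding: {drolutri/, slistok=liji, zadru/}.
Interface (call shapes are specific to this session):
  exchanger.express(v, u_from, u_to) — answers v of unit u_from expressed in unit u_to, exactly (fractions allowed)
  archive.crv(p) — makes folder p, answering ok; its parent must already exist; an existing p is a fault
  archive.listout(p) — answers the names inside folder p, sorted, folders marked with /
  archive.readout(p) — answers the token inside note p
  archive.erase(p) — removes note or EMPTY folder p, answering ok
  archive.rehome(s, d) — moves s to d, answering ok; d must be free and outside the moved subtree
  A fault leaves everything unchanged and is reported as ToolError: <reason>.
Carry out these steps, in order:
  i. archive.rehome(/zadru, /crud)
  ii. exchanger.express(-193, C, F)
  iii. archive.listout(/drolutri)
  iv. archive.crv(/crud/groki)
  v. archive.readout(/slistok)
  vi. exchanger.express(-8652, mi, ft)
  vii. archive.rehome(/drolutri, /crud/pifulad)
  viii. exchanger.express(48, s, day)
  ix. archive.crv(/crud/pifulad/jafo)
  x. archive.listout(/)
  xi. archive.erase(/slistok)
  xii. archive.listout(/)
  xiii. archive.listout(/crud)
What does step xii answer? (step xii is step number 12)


CALL archive.rehome[s=/zadru; d=/crud]
RET  ok
CALL exchanger.express[v=-193; u_from=C; u_to=F]
RET  -1577/5
CALL archive.listout[p=/drolutri]
RET  []
CALL archive.crv[p=/crud/groki]
RET  ok
CALL archive.readout[p=/slistok]
RET  liji
CALL exchanger.express[v=-8652; u_from=mi; u_to=ft]
RET  -45682560
CALL archive.rehome[s=/drolutri; d=/crud/pifulad]
RET  ok
CALL exchanger.express[v=48; u_from=s; u_to=day]
RET  1/1800
CALL archive.crv[p=/crud/pifulad/jafo]
RET  ok
CALL archive.listout[p=/]
RET  [crud/, slistok]
CALL archive.erase[p=/slistok]
RET  ok
CALL archive.listout[p=/]
RET  [crud/]
CALL archive.listout[p=/crud]
RET  [groki/, pifulad/]

Answer: [crud/]


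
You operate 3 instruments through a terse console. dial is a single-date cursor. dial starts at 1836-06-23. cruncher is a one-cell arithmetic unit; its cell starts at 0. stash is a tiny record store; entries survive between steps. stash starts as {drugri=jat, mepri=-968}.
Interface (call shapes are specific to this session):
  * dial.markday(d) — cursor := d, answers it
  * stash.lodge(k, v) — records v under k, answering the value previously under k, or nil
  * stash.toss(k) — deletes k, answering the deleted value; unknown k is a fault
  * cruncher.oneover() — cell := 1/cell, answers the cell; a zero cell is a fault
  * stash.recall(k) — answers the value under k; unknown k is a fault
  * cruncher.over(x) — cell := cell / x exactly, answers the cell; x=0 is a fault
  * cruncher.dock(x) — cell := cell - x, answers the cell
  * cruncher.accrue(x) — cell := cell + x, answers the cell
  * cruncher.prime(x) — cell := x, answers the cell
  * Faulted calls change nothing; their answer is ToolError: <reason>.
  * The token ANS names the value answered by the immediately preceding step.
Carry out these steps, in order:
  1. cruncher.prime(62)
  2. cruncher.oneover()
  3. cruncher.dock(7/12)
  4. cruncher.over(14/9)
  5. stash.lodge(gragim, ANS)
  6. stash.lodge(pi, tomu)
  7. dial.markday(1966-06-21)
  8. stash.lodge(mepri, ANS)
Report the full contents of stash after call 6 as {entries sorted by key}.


Answer: {drugri=jat, gragim=-633/1736, mepri=-968, pi=tomu}

Derivation:
==> prime(62)
<== 62
==> oneover()
<== 1/62
==> dock(7/12)
<== -211/372
==> over(14/9)
<== -633/1736
==> lodge(gragim, ANS)
<== nil
==> lodge(pi, tomu)
<== nil
==> markday(1966-06-21)
<== 1966-06-21
==> lodge(mepri, ANS)
<== -968


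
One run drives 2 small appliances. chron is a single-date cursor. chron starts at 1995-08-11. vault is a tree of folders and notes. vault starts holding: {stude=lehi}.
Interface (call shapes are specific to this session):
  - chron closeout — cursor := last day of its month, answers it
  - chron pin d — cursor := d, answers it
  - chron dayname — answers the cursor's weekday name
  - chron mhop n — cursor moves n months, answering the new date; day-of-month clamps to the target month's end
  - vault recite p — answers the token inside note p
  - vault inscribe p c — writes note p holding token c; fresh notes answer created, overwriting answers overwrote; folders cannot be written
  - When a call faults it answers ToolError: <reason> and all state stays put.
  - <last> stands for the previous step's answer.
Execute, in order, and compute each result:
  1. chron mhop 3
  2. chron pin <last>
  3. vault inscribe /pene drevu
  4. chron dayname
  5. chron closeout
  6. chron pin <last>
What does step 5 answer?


// 1. chron mhop(n=3) => 1995-11-11
// 2. chron pin(d=<last>) => 1995-11-11
// 3. vault inscribe(p=/pene, c=drevu) => created
// 4. chron dayname() => Saturday
// 5. chron closeout() => 1995-11-30
// 6. chron pin(d=<last>) => 1995-11-30

Answer: 1995-11-30


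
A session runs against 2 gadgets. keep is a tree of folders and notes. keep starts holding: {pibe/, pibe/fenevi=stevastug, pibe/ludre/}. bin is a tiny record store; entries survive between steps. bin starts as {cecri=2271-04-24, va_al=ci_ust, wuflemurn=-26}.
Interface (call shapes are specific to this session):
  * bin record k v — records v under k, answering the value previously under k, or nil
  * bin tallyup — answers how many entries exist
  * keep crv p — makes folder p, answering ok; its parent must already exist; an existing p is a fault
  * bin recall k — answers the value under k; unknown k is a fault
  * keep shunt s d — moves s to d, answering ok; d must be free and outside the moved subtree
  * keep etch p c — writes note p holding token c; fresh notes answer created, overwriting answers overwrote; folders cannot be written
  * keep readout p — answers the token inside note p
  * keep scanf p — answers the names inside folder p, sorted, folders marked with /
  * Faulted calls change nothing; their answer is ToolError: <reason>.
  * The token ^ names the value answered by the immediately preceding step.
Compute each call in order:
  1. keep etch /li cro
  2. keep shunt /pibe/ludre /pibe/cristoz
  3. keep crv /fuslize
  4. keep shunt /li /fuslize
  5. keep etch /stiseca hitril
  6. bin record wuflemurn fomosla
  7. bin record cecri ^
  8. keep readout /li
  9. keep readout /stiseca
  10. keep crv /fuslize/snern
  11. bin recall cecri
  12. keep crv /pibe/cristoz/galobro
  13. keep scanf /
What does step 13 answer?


Answer: [fuslize/, li, pibe/, stiseca]

Derivation:
Do: keep etch[p: /li; c: cro]
See: created
Do: keep shunt[s: /pibe/ludre; d: /pibe/cristoz]
See: ok
Do: keep crv[p: /fuslize]
See: ok
Do: keep shunt[s: /li; d: /fuslize]
See: ToolError: exists
Do: keep etch[p: /stiseca; c: hitril]
See: created
Do: bin record[k: wuflemurn; v: fomosla]
See: -26
Do: bin record[k: cecri; v: ^]
See: 2271-04-24
Do: keep readout[p: /li]
See: cro
Do: keep readout[p: /stiseca]
See: hitril
Do: keep crv[p: /fuslize/snern]
See: ok
Do: bin recall[k: cecri]
See: -26
Do: keep crv[p: /pibe/cristoz/galobro]
See: ok
Do: keep scanf[p: /]
See: [fuslize/, li, pibe/, stiseca]


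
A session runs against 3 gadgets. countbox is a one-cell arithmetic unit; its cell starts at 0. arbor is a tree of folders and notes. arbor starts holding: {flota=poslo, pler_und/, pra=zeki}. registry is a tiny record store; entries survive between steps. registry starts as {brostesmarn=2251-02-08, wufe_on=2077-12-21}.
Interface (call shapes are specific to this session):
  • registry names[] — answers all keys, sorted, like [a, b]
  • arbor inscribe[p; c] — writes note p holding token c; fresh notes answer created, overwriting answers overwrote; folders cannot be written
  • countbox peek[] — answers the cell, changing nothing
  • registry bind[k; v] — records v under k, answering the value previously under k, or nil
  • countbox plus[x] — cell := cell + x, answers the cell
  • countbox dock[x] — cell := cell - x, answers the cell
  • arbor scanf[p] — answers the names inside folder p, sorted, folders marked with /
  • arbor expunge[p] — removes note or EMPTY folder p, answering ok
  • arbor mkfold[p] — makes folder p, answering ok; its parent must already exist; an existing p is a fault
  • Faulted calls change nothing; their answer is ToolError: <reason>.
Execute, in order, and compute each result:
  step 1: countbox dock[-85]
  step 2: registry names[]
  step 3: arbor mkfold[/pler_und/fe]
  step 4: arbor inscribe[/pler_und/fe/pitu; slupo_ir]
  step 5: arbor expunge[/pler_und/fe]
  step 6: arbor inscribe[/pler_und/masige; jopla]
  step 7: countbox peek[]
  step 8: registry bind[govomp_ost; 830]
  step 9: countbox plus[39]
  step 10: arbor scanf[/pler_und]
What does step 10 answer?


Answer: [fe/, masige]

Derivation:
Using countbox dock on x='-85', and see 85.
Next I call registry names(), yielding [brostesmarn, wufe_on].
Using arbor mkfold on p='/pler_und/fe', which returns ok.
I invoke arbor inscribe on p='/pler_und/fe/pitu', c='slupo_ir', — result: created.
Calling arbor expunge on p='/pler_und/fe', — result: ToolError: not empty.
Invoking arbor inscribe on p='/pler_und/masige', c='jopla', and see created.
Calling countbox peek(), — result: 85.
Using registry bind on k='govomp_ost', v='830', → nil.
Invoking countbox plus on x='39', — result: 124.
Then arbor scanf on p='/pler_und', yielding [fe/, masige].


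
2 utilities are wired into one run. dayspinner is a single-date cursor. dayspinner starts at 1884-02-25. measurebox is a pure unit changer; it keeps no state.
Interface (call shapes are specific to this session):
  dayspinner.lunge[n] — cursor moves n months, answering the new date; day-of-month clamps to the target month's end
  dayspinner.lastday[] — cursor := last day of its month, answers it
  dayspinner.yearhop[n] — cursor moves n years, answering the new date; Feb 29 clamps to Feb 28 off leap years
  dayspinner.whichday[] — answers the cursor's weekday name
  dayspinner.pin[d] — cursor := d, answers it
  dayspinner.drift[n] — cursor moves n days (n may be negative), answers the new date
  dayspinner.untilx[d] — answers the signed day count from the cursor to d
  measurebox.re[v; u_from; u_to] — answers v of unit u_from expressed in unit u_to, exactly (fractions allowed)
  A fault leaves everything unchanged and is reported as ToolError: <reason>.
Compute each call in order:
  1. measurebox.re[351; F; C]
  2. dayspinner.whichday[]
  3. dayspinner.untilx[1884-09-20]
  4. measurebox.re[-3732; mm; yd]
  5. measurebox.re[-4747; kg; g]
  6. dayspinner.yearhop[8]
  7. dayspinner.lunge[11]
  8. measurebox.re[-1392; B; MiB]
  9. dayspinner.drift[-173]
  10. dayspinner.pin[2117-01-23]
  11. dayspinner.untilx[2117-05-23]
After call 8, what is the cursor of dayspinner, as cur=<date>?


CALL measurebox.re[v=351; u_from=F; u_to=C]
RET  1595/9
CALL dayspinner.whichday[]
RET  Monday
CALL dayspinner.untilx[d=1884-09-20]
RET  208
CALL measurebox.re[v=-3732; u_from=mm; u_to=yd]
RET  -1555/381
CALL measurebox.re[v=-4747; u_from=kg; u_to=g]
RET  -4747000
CALL dayspinner.yearhop[n=8]
RET  1892-02-25
CALL dayspinner.lunge[n=11]
RET  1893-01-25
CALL measurebox.re[v=-1392; u_from=B; u_to=MiB]
RET  -87/65536
CALL dayspinner.drift[n=-173]
RET  1892-08-05
CALL dayspinner.pin[d=2117-01-23]
RET  2117-01-23
CALL dayspinner.untilx[d=2117-05-23]
RET  120

Answer: cur=1893-01-25


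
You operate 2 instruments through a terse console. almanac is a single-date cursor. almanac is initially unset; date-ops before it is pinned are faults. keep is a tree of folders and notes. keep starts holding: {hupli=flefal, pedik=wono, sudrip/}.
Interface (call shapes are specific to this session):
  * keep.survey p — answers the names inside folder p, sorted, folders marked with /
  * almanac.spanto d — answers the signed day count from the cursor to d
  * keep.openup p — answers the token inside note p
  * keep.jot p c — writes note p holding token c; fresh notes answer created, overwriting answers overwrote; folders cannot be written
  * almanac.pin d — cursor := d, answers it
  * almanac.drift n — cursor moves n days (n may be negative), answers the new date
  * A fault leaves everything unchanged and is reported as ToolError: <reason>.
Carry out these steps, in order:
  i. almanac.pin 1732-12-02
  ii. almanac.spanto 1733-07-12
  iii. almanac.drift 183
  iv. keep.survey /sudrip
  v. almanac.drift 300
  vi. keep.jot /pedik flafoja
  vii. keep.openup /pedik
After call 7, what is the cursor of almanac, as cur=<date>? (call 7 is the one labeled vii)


Answer: cur=1734-03-30

Derivation:
-> almanac.pin(d='1732-12-02')
<- 1732-12-02
-> almanac.spanto(d='1733-07-12')
<- 222
-> almanac.drift(n='183')
<- 1733-06-03
-> keep.survey(p='/sudrip')
<- []
-> almanac.drift(n='300')
<- 1734-03-30
-> keep.jot(p='/pedik', c='flafoja')
<- overwrote
-> keep.openup(p='/pedik')
<- flafoja


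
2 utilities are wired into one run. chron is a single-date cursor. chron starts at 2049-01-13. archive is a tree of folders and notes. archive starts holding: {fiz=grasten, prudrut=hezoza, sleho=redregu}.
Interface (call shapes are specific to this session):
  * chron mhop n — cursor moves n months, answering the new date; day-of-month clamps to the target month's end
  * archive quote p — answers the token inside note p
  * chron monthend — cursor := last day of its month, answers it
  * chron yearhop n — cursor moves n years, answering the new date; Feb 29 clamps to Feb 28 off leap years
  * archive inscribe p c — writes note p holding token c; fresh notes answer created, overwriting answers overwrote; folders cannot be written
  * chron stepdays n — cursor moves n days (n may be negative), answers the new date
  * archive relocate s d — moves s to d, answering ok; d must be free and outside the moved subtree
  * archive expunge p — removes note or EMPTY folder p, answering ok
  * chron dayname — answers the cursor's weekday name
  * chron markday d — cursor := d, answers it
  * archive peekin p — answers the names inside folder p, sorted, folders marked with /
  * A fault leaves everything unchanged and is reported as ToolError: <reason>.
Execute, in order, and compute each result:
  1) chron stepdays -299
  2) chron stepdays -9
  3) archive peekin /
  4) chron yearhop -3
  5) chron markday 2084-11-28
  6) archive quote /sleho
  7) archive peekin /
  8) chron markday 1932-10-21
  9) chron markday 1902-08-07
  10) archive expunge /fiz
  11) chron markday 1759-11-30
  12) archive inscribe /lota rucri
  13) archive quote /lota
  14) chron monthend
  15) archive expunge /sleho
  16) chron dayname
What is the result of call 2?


Answer: 2048-03-11

Derivation:
==> chron stepdays(n=-299)
<== 2048-03-20
==> chron stepdays(n=-9)
<== 2048-03-11
==> archive peekin(p=/)
<== [fiz, prudrut, sleho]
==> chron yearhop(n=-3)
<== 2045-03-11
==> chron markday(d=2084-11-28)
<== 2084-11-28
==> archive quote(p=/sleho)
<== redregu
==> archive peekin(p=/)
<== [fiz, prudrut, sleho]
==> chron markday(d=1932-10-21)
<== 1932-10-21
==> chron markday(d=1902-08-07)
<== 1902-08-07
==> archive expunge(p=/fiz)
<== ok
==> chron markday(d=1759-11-30)
<== 1759-11-30
==> archive inscribe(p=/lota, c=rucri)
<== created
==> archive quote(p=/lota)
<== rucri
==> chron monthend()
<== 1759-11-30
==> archive expunge(p=/sleho)
<== ok
==> chron dayname()
<== Friday


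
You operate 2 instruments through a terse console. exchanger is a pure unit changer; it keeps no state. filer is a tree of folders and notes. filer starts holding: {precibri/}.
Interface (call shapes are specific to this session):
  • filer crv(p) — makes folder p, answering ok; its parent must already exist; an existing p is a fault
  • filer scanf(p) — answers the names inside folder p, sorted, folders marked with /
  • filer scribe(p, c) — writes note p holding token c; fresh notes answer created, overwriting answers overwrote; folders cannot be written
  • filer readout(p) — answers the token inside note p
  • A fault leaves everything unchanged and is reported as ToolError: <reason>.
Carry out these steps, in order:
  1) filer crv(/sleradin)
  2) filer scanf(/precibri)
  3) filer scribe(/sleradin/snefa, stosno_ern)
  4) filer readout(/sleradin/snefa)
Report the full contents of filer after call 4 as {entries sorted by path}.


Invoking filer crv(p→/sleradin), and see ok.
Now I run filer scanf(p→/precibri), giving [].
Invoking filer scribe(p→/sleradin/snefa, c→stosno_ern): created.
I try filer readout(p→/sleradin/snefa), yielding stosno_ern.

Answer: {precibri/, sleradin/, sleradin/snefa=stosno_ern}


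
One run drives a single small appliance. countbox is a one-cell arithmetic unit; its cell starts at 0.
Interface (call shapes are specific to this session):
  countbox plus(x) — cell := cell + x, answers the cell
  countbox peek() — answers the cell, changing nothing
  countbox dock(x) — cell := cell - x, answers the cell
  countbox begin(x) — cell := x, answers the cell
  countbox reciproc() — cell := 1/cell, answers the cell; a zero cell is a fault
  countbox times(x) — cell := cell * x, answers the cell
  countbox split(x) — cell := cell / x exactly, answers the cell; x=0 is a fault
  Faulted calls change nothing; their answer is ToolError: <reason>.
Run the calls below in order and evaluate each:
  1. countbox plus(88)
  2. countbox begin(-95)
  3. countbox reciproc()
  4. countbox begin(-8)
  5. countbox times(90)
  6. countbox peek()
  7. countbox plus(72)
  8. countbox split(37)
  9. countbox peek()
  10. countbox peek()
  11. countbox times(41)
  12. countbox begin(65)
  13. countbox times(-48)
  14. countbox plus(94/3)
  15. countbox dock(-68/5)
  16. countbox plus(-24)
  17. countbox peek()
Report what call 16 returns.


Answer: -46486/15

Derivation:
·→ countbox plus(x→88)
·← 88
·→ countbox begin(x→-95)
·← -95
·→ countbox reciproc()
·← -1/95
·→ countbox begin(x→-8)
·← -8
·→ countbox times(x→90)
·← -720
·→ countbox peek()
·← -720
·→ countbox plus(x→72)
·← -648
·→ countbox split(x→37)
·← -648/37
·→ countbox peek()
·← -648/37
·→ countbox peek()
·← -648/37
·→ countbox times(x→41)
·← -26568/37
·→ countbox begin(x→65)
·← 65
·→ countbox times(x→-48)
·← -3120
·→ countbox plus(x→94/3)
·← -9266/3
·→ countbox dock(x→-68/5)
·← -46126/15
·→ countbox plus(x→-24)
·← -46486/15
·→ countbox peek()
·← -46486/15


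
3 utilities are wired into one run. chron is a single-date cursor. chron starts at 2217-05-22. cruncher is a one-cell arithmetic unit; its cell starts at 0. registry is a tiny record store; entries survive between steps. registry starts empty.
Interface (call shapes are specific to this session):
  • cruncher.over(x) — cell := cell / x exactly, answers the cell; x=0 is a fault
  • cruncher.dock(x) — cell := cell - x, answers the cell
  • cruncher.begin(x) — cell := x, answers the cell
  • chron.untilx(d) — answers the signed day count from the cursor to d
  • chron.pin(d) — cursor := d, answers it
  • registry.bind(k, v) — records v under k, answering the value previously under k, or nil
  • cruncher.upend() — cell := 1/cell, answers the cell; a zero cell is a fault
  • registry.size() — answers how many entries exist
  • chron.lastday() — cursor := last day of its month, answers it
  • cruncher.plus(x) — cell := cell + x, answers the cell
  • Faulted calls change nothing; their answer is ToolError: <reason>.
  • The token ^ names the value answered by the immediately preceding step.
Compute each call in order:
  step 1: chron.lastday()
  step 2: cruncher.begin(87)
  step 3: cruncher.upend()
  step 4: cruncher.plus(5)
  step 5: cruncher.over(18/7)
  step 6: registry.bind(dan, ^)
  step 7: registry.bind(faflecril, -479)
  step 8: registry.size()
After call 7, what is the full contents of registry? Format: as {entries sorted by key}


Answer: {dan=1526/783, faflecril=-479}

Derivation:
→ chron.lastday()
← 2217-05-31
→ cruncher.begin(x=87)
← 87
→ cruncher.upend()
← 1/87
→ cruncher.plus(x=5)
← 436/87
→ cruncher.over(x=18/7)
← 1526/783
→ registry.bind(k=dan, v=^)
← nil
→ registry.bind(k=faflecril, v=-479)
← nil
→ registry.size()
← 2


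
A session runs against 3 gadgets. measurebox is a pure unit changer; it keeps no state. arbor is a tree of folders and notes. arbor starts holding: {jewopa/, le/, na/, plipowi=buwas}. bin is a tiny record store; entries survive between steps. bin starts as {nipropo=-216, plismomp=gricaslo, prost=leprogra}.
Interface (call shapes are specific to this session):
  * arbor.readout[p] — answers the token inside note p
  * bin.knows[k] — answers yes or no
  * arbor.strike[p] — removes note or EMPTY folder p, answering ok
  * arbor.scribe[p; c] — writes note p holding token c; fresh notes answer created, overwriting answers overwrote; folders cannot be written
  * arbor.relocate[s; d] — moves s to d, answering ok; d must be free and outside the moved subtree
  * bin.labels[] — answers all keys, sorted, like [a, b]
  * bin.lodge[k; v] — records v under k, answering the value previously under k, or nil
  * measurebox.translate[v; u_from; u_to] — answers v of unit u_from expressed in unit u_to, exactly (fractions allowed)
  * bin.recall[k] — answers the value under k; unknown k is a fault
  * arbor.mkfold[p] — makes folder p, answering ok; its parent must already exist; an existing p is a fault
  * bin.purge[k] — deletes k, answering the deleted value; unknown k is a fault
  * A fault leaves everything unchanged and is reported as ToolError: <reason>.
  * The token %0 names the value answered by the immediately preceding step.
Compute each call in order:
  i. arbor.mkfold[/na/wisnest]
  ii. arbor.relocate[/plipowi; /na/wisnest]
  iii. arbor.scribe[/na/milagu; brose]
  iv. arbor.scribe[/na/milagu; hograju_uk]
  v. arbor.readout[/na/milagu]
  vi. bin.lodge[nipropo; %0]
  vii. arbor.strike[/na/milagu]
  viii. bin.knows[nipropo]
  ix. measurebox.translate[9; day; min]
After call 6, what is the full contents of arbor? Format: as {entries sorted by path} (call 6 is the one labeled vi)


·→ arbor.mkfold(p: /na/wisnest)
·← ok
·→ arbor.relocate(s: /plipowi, d: /na/wisnest)
·← ToolError: exists
·→ arbor.scribe(p: /na/milagu, c: brose)
·← created
·→ arbor.scribe(p: /na/milagu, c: hograju_uk)
·← overwrote
·→ arbor.readout(p: /na/milagu)
·← hograju_uk
·→ bin.lodge(k: nipropo, v: %0)
·← -216
·→ arbor.strike(p: /na/milagu)
·← ok
·→ bin.knows(k: nipropo)
·← yes
·→ measurebox.translate(v: 9, u_from: day, u_to: min)
·← 12960

Answer: {jewopa/, le/, na/, na/milagu=hograju_uk, na/wisnest/, plipowi=buwas}


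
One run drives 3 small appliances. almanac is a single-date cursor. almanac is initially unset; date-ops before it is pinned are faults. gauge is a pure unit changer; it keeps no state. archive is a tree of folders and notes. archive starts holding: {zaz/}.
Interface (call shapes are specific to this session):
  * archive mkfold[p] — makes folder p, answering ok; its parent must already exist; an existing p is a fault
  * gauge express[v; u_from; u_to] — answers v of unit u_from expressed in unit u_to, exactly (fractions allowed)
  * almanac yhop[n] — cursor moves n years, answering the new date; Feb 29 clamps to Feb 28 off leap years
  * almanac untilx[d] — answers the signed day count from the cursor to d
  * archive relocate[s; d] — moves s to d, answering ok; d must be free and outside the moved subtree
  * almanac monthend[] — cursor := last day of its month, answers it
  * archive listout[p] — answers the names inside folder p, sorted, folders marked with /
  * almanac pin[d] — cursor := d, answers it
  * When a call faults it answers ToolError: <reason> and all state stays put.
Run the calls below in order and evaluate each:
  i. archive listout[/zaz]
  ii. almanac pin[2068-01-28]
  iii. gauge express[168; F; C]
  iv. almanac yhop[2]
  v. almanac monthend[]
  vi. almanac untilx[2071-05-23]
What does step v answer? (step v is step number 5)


Invoking archive listout using p=/zaz, — result: [].
Calling almanac pin using d=2068-01-28, and see 2068-01-28.
I run gauge express using v=168, u_from=F, u_to=C, and get 680/9.
I call almanac yhop using n=2, giving 2070-01-28.
Using almanac monthend, yielding 2070-01-31.
I try almanac untilx using d=2071-05-23, giving 477.

Answer: 2070-01-31


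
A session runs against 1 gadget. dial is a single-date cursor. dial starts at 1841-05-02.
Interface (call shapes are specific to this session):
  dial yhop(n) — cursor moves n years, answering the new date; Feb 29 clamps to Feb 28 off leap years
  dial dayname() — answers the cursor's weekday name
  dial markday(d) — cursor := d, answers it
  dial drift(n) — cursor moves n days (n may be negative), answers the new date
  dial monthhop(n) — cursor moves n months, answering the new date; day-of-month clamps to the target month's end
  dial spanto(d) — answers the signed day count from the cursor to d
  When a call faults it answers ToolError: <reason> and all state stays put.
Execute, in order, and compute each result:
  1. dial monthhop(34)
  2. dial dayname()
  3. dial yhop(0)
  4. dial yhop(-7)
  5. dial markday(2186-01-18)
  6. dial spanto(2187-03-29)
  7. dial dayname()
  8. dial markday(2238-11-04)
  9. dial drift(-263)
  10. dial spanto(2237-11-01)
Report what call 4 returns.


Answer: 1837-03-02

Derivation:
$ dial monthhop n='34'
= 1844-03-02
$ dial dayname
= Saturday
$ dial yhop n='0'
= 1844-03-02
$ dial yhop n='-7'
= 1837-03-02
$ dial markday d='2186-01-18'
= 2186-01-18
$ dial spanto d='2187-03-29'
= 435
$ dial dayname
= Wednesday
$ dial markday d='2238-11-04'
= 2238-11-04
$ dial drift n='-263'
= 2238-02-14
$ dial spanto d='2237-11-01'
= -105


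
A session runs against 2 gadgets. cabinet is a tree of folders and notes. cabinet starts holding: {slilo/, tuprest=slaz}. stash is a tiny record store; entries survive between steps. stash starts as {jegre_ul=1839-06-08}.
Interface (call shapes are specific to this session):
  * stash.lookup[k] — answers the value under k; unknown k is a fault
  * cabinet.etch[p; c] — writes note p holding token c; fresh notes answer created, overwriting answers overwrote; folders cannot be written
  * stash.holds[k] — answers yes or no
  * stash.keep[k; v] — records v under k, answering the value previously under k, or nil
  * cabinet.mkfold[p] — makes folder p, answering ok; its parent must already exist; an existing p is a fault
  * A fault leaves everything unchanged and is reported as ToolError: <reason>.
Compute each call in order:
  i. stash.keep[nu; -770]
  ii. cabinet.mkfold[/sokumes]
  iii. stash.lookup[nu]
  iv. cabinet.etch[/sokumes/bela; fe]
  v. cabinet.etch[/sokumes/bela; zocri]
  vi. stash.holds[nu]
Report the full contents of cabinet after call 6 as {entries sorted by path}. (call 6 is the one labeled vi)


Answer: {slilo/, sokumes/, sokumes/bela=zocri, tuprest=slaz}

Derivation:
>> stash.keep(nu, -770)
<< nil
>> cabinet.mkfold(/sokumes)
<< ok
>> stash.lookup(nu)
<< -770
>> cabinet.etch(/sokumes/bela, fe)
<< created
>> cabinet.etch(/sokumes/bela, zocri)
<< overwrote
>> stash.holds(nu)
<< yes


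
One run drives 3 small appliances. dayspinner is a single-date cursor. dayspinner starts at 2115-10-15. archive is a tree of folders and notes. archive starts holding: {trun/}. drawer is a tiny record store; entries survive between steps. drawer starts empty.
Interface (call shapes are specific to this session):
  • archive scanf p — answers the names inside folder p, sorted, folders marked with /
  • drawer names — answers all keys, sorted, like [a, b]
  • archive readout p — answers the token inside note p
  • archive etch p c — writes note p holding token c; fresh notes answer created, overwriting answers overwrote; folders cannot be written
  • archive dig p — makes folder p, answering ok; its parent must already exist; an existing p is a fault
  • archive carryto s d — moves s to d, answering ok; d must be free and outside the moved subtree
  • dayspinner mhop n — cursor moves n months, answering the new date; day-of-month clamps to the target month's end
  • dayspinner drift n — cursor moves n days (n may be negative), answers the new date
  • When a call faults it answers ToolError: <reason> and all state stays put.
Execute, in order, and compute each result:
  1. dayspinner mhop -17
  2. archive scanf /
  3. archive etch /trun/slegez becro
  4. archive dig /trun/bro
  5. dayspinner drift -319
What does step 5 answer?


Answer: 2113-06-30

Derivation:
$ dayspinner mhop n='-17'
:: 2114-05-15
$ archive scanf p='/'
:: [trun/]
$ archive etch p='/trun/slegez' c='becro'
:: created
$ archive dig p='/trun/bro'
:: ok
$ dayspinner drift n='-319'
:: 2113-06-30


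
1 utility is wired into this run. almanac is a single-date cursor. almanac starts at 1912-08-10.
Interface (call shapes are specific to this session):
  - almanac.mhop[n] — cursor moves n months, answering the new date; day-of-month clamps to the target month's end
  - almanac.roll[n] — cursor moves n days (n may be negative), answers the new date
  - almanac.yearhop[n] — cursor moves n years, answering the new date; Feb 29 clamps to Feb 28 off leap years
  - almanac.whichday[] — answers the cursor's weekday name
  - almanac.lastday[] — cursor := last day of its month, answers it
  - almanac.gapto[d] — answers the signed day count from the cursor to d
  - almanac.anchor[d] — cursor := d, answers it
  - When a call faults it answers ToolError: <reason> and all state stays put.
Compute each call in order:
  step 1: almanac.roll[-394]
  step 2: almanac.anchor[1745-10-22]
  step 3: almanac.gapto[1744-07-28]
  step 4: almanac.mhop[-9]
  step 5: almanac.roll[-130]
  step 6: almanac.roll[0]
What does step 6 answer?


Calling almanac.roll(n→-394), yielding 1911-07-13.
Invoking almanac.anchor(d→1745-10-22), and observe 1745-10-22.
Then almanac.gapto(d→1744-07-28), yielding -451.
Using almanac.mhop(n→-9): 1745-01-22.
Next I call almanac.roll(n→-130): 1744-09-14.
I call almanac.roll(n→0), and see 1744-09-14.

Answer: 1744-09-14


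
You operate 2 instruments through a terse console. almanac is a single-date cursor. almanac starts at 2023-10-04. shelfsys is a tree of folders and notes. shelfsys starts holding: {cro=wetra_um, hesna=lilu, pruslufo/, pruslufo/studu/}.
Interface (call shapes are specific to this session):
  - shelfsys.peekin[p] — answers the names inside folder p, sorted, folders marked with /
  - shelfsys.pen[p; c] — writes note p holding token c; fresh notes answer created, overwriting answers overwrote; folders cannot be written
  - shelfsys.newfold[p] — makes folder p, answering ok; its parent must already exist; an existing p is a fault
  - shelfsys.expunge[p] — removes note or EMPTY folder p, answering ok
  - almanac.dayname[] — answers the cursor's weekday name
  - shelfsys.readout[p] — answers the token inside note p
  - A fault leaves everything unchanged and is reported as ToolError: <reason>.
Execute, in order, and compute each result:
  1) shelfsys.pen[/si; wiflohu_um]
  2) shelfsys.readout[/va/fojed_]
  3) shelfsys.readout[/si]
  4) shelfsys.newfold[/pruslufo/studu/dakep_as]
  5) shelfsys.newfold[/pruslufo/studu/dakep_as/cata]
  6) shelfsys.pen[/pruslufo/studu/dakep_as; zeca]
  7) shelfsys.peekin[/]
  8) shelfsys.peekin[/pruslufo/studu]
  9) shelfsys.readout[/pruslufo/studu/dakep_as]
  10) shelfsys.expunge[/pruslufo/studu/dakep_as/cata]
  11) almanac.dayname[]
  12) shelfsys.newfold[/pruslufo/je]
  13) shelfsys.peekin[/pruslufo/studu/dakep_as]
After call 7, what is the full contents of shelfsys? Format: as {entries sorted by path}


Do: pen[p=/si; c=wiflohu_um]
See: created
Do: readout[p=/va/fojed_]
See: ToolError: not found
Do: readout[p=/si]
See: wiflohu_um
Do: newfold[p=/pruslufo/studu/dakep_as]
See: ok
Do: newfold[p=/pruslufo/studu/dakep_as/cata]
See: ok
Do: pen[p=/pruslufo/studu/dakep_as; c=zeca]
See: ToolError: is a directory
Do: peekin[p=/]
See: [cro, hesna, pruslufo/, si]
Do: peekin[p=/pruslufo/studu]
See: [dakep_as/]
Do: readout[p=/pruslufo/studu/dakep_as]
See: ToolError: is a directory
Do: expunge[p=/pruslufo/studu/dakep_as/cata]
See: ok
Do: dayname[]
See: Wednesday
Do: newfold[p=/pruslufo/je]
See: ok
Do: peekin[p=/pruslufo/studu/dakep_as]
See: []

Answer: {cro=wetra_um, hesna=lilu, pruslufo/, pruslufo/studu/, pruslufo/studu/dakep_as/, pruslufo/studu/dakep_as/cata/, si=wiflohu_um}
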